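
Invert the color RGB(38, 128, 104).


Invert: (255-R, 255-G, 255-B)
R: 255-38 = 217
G: 255-128 = 127
B: 255-104 = 151
= RGB(217, 127, 151)


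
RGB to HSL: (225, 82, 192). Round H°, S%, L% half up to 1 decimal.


Normalize: R'=225/255≈0.8824, G'=82/255≈0.3216, B'=192/255≈0.7529
Max=225/255, Min=82/255, Δ=Max-Min=143/255
L = (Max+Min)/2 = (225+82)/510 = 307/510 = 0.60196… → L = 60.2%
L > 0.5 → S = Δ/(2-Max-Min) = 143/(510-225-82) = 143/203 = 0.70443… → S = 70.4%
(the 1/255 factors cancel in S and H, so raw channel differences can be used)
Max is R' → H = 60 × (((G-B)/Δ) mod 6) = 60 × (((82-192)/143) mod 6)
  (-110)/143 = -0.7692…; negative, so add 6 → 5.2307…
  H = 60 × 5.2307… = 313.846…° → H = 313.8°
= HSL(313.8°, 70.4%, 60.2%)


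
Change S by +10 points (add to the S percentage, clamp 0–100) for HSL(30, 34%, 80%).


Original S = 34%
Adjustment = +10 percentage points
New S = 34 + (10) = 44
Clamp to [0, 100] → 44
= HSL(30°, 44%, 80%)


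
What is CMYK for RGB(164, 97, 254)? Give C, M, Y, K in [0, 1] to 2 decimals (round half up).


R'=164/255≈0.6431, G'=97/255≈0.3804, B'=254/255≈0.9961
K = 1 - max(R',G',B') = 1 - 254/255 = 1/255 = 0.00392… → 0.00
(1-R'-K)/(1-K) simplifies to (max-R)/max with max = 254:
C = (254-164)/254 = 90/254 = 0.35433… → 0.35
M = (254-97)/254 = 157/254 = 0.61811… → 0.62
Y = (254-254)/254 = 0/254 = 0 → 0.00
= CMYK(0.35, 0.62, 0.00, 0.00)


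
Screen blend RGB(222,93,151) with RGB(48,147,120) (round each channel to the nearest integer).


Screen: C = 255 - (255-A)×(255-B)/255, rounded to nearest integer
R: 255 - (255-222)×(255-48)/255 = 255 - 6831/255 ≈ 255 - 26.788 = 228.212 → 228
G: 255 - (255-93)×(255-147)/255 = 255 - 17496/255 ≈ 255 - 68.612 = 186.388 → 186
B: 255 - (255-151)×(255-120)/255 = 255 - 14040/255 ≈ 255 - 55.059 = 199.941 → 200
= RGB(228, 186, 200)


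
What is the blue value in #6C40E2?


Color: #6C40E2
R = 6C = 108
G = 40 = 64
B = E2 = 226
Blue = 226


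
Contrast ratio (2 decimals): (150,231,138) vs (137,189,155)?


Linearize each sRGB channel c=v/255: c/12.92 if c ≤ 0.04045 else ((c+0.055)/1.055)^2.4
L = 0.2126×R_lin + 0.7152×G_lin + 0.0722×B_lin
Color 1 (150,231,138):
  R=150: 150/255≈0.5882 > 0.04045 → ((0.5882+0.055)/1.055)^2.4 ≈ 0.30499
  G=231: 231/255≈0.9059 > 0.04045 → ((0.9059+0.055)/1.055)^2.4 ≈ 0.79910
  B=138: 138/255≈0.5412 > 0.04045 → ((0.5412+0.055)/1.055)^2.4 ≈ 0.25415
  L1 = 0.2126×0.30499 + 0.7152×0.79910 + 0.0722×0.25415 ≈ 0.65471
Color 2 (137,189,155):
  R=137: 137/255≈0.5373 > 0.04045 → ((0.5373+0.055)/1.055)^2.4 ≈ 0.25016
  G=189: 189/255≈0.7412 > 0.04045 → ((0.7412+0.055)/1.055)^2.4 ≈ 0.50888
  B=155: 155/255≈0.6078 > 0.04045 → ((0.6078+0.055)/1.055)^2.4 ≈ 0.32778
  L2 = 0.2126×0.25016 + 0.7152×0.50888 + 0.0722×0.32778 ≈ 0.44080
Lighter = 0.65471, Darker = 0.44080
Ratio = (L_lighter + 0.05) / (L_darker + 0.05)
Ratio = (0.65471 + 0.05) / (0.44080 + 0.05) = 0.70471 / 0.49080 ≈ 1.4358
Ratio ≈ 1.44:1


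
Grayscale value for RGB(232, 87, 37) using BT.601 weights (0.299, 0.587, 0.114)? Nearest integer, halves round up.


Gray = 0.299×R + 0.587×G + 0.114×B
Gray = 0.299×232 + 0.587×87 + 0.114×37
Gray = 69.368 + 51.069 + 4.218
Gray = 124.655 → round half up → 125
Gray = 125


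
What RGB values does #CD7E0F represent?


CD → 205 (R)
7E → 126 (G)
0F → 15 (B)
= RGB(205, 126, 15)


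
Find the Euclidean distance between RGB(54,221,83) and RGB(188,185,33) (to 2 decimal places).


d = √[(R₁-R₂)² + (G₁-G₂)² + (B₁-B₂)²]
d = √[(54-188)² + (221-185)² + (83-33)²]
d = √[17956 + 1296 + 2500]
d = √21752
d ≈ 147.49


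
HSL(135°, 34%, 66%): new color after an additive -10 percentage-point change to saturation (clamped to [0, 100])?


Original S = 34%
Adjustment = -10 percentage points
New S = 34 + (-10) = 24
Clamp to [0, 100] → 24
= HSL(135°, 24%, 66%)


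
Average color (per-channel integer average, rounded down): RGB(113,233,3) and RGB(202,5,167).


Midpoint: each channel = ⌊(C₁+C₂)/2⌋
R: ⌊(113+202)/2⌋ = 157
G: ⌊(233+5)/2⌋ = 119
B: ⌊(3+167)/2⌋ = 85
= RGB(157, 119, 85)


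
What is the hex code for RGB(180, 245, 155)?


R = 180 → B4 (hex)
G = 245 → F5 (hex)
B = 155 → 9B (hex)
Hex = #B4F59B


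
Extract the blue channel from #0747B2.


Color: #0747B2
R = 07 = 7
G = 47 = 71
B = B2 = 178
Blue = 178


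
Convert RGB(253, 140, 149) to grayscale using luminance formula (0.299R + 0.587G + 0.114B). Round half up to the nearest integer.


Gray = 0.299×R + 0.587×G + 0.114×B
Gray = 0.299×253 + 0.587×140 + 0.114×149
Gray = 75.647 + 82.180 + 16.986
Gray = 174.813 → round half up → 175
Gray = 175


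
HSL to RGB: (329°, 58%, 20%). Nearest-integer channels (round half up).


H=329°, S=0.58, L=0.20
C = (1-|2L-1|)×S = (1-|-0.60|)×0.58 = 0.232
H' = H/60 = 329/60 ≈ 5.4833; X = C×(1-|H' mod 2 - 1|) ≈ 0.1199
m = L - C/2 = 0.20 - 0.116 = 0.084
Sector ⌊H'⌋ = 5 → (R',G',B') = (0.232, 0.0, ≈0.1199)
RGB = ((R'+m)×255, (G'+m)×255, (B'+m)×255) = (80.58, 21.42, 51.986)
Round half up → RGB(81, 21, 52)


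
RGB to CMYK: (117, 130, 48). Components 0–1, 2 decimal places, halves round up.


R'=117/255≈0.4588, G'=130/255≈0.5098, B'=48/255≈0.1882
K = 1 - max(R',G',B') = 1 - 130/255 = 125/255 = 0.49019… → 0.49
(1-R'-K)/(1-K) simplifies to (max-R)/max with max = 130:
C = (130-117)/130 = 13/130 = 0.1 → 0.10
M = (130-130)/130 = 0/130 = 0 → 0.00
Y = (130-48)/130 = 82/130 = 0.63076… → 0.63
= CMYK(0.10, 0.00, 0.63, 0.49)


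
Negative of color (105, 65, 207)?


Invert: (255-R, 255-G, 255-B)
R: 255-105 = 150
G: 255-65 = 190
B: 255-207 = 48
= RGB(150, 190, 48)


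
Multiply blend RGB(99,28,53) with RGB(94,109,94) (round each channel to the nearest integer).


Multiply: C = A×B/255, rounded to nearest integer
R: 99×94/255 = 9306/255 ≈ 36.494 → 36
G: 28×109/255 = 3052/255 ≈ 11.969 → 12
B: 53×94/255 = 4982/255 ≈ 19.537 → 20
= RGB(36, 12, 20)


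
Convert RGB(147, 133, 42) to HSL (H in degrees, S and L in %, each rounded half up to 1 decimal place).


Normalize: R'=147/255≈0.5765, G'=133/255≈0.5216, B'=42/255≈0.1647
Max=147/255, Min=42/255, Δ=Max-Min=105/255
L = (Max+Min)/2 = (147+42)/510 = 189/510 = 0.37058… → L = 37.1%
L ≤ 0.5 → S = Δ/(Max+Min) = 105/(147+42) = 105/189 = 0.55555… → S = 55.6%
(the 1/255 factors cancel in S and H, so raw channel differences can be used)
Max is R' → H = 60 × (((G-B)/Δ) mod 6) = 60 × (((133-42)/105) mod 6)
  91/105 = 0.8666…
  H = 60 × 0.8666… = 52° → H = 52.0°
= HSL(52.0°, 55.6%, 37.1%)


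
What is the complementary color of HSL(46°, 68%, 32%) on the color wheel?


Complement = opposite side of color wheel = hue + 180°
H' = (46 + 180) mod 360 = 226°
S and L unchanged.
= HSL(226°, 68%, 32%)


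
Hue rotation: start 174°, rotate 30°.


New hue = (H + rotation) mod 360
New hue = (174 + 30) mod 360
= 204 mod 360
= 204°


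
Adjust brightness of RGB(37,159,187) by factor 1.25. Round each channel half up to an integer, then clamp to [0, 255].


Multiply each channel by 1.25, round half up, clamp to [0, 255]
R: 37×1.25 = 46.25 → round → 46
G: 159×1.25 = 198.75 → round → 199
B: 187×1.25 = 233.75 → round → 234
= RGB(46, 199, 234)


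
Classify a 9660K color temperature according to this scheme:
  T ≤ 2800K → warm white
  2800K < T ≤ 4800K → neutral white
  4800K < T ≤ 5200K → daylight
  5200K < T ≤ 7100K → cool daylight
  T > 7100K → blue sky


Temperature: 9660K
9660K > 7100K → blue sky
Classification: blue sky


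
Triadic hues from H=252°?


Triadic: equally spaced at 120° intervals
H1 = 252°
H2 = (252 + 120) mod 360 = 12°
H3 = (252 + 240) mod 360 = 132°
Triadic = 252°, 12°, 132°


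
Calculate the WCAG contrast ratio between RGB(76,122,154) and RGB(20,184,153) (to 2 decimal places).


Linearize each sRGB channel c=v/255: c/12.92 if c ≤ 0.04045 else ((c+0.055)/1.055)^2.4
L = 0.2126×R_lin + 0.7152×G_lin + 0.0722×B_lin
Color 1 (76,122,154):
  R=76: 76/255≈0.2980 > 0.04045 → ((0.2980+0.055)/1.055)^2.4 ≈ 0.07227
  G=122: 122/255≈0.4784 > 0.04045 → ((0.4784+0.055)/1.055)^2.4 ≈ 0.19462
  B=154: 154/255≈0.6039 > 0.04045 → ((0.6039+0.055)/1.055)^2.4 ≈ 0.32314
  L1 = 0.2126×0.07227 + 0.7152×0.19462 + 0.0722×0.32314 ≈ 0.17789
Color 2 (20,184,153):
  R=20: 20/255≈0.0784 > 0.04045 → ((0.0784+0.055)/1.055)^2.4 ≈ 0.00700
  G=184: 184/255≈0.7216 > 0.04045 → ((0.7216+0.055)/1.055)^2.4 ≈ 0.47932
  B=153: 153/255≈0.6000 > 0.04045 → ((0.6000+0.055)/1.055)^2.4 ≈ 0.31855
  L2 = 0.2126×0.00700 + 0.7152×0.47932 + 0.0722×0.31855 ≈ 0.36730
Lighter = 0.36730, Darker = 0.17789
Ratio = (L_lighter + 0.05) / (L_darker + 0.05)
Ratio = (0.36730 + 0.05) / (0.17789 + 0.05) = 0.41730 / 0.22789 ≈ 1.8312
Ratio ≈ 1.83:1


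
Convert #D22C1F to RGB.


D2 → 210 (R)
2C → 44 (G)
1F → 31 (B)
= RGB(210, 44, 31)


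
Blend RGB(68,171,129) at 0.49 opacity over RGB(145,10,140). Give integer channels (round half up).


C = α×F + (1-α)×B, with 1-α = 0.51
R: 0.49×68 + 0.51×145 = 33.32 + 73.95 = 107.27 → 107
G: 0.49×171 + 0.51×10 = 83.79 + 5.10 = 88.89 → 89
B: 0.49×129 + 0.51×140 = 63.21 + 71.40 = 134.61 → 135
= RGB(107, 89, 135)


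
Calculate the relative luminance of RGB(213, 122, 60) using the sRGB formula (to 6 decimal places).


Linearize each channel (sRGB transfer function): c = v/255; c_lin = c/12.92 if c ≤ 0.04045, else ((c+0.055)/1.055)^2.4
  R: 213/255 ≈ 0.835294 > 0.04045 → ((0.835294+0.055)/1.055)^2.4 ≈ 0.665387
  G: 122/255 ≈ 0.478431 > 0.04045 → ((0.478431+0.055)/1.055)^2.4 ≈ 0.194618
  B: 60/255 ≈ 0.235294 > 0.04045 → ((0.235294+0.055)/1.055)^2.4 ≈ 0.045186
R_lin = 0.665387, G_lin = 0.194618, B_lin = 0.045186
L = 0.2126×R + 0.7152×G + 0.0722×B
L = 0.2126×0.665387 + 0.7152×0.194618 + 0.0722×0.045186
L ≈ 0.283914


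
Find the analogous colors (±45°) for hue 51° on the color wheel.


Base hue: 51°
Left analog: (51 - 45) mod 360 = 6°
Right analog: (51 + 45) mod 360 = 96°
Analogous hues = 6° and 96°


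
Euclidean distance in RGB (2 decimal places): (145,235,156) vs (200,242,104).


d = √[(R₁-R₂)² + (G₁-G₂)² + (B₁-B₂)²]
d = √[(145-200)² + (235-242)² + (156-104)²]
d = √[3025 + 49 + 2704]
d = √5778
d ≈ 76.01


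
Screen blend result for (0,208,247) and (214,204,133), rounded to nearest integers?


Screen: C = 255 - (255-A)×(255-B)/255, rounded to nearest integer
R: 255 - (255-0)×(255-214)/255 = 255 - 10455/255 ≈ 255 - 41.000 = 214.000 → 214
G: 255 - (255-208)×(255-204)/255 = 255 - 2397/255 ≈ 255 - 9.400 = 245.600 → 246
B: 255 - (255-247)×(255-133)/255 = 255 - 976/255 ≈ 255 - 3.827 = 251.173 → 251
= RGB(214, 246, 251)


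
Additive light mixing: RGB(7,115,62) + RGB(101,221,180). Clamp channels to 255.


Additive: each channel = min(255, C₁+C₂)
R: 7+101 = 108 → 108
G: 115+221 = 336 → 255
B: 62+180 = 242 → 242
= RGB(108, 255, 242)


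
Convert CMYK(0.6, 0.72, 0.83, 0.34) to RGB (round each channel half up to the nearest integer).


R = 255 × (1-C) × (1-K) = 255 × 0.40 × 0.66 = 67.32 → 67
G = 255 × (1-M) × (1-K) = 255 × 0.28 × 0.66 = 47.124 → 47
B = 255 × (1-Y) × (1-K) = 255 × 0.17 × 0.66 = 28.611 → 29
= RGB(67, 47, 29)


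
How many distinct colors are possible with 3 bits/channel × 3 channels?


Total bits = 3 bits/channel × 3 channels = 9 bits
Distinct colors = 2^9
= 512 colors


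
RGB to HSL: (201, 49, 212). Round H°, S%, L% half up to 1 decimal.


Normalize: R'=201/255≈0.7882, G'=49/255≈0.1922, B'=212/255≈0.8314
Max=212/255, Min=49/255, Δ=Max-Min=163/255
L = (Max+Min)/2 = (212+49)/510 = 261/510 = 0.51176… → L = 51.2%
L > 0.5 → S = Δ/(2-Max-Min) = 163/(510-212-49) = 163/249 = 0.65461… → S = 65.5%
(the 1/255 factors cancel in S and H, so raw channel differences can be used)
Max is B' → H = 60 × ((R-G)/Δ + 4) = 60 × ((201-49)/163 + 4)
  152/163 + 4 = 0.9325… + 4 = 4.9325…
  H = 60 × 4.9325… = 295.950…° → H = 296.0°
= HSL(296.0°, 65.5%, 51.2%)


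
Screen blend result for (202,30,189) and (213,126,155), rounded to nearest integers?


Screen: C = 255 - (255-A)×(255-B)/255, rounded to nearest integer
R: 255 - (255-202)×(255-213)/255 = 255 - 2226/255 ≈ 255 - 8.729 = 246.271 → 246
G: 255 - (255-30)×(255-126)/255 = 255 - 29025/255 ≈ 255 - 113.824 = 141.176 → 141
B: 255 - (255-189)×(255-155)/255 = 255 - 6600/255 ≈ 255 - 25.882 = 229.118 → 229
= RGB(246, 141, 229)


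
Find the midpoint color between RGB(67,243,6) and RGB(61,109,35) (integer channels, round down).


Midpoint: each channel = ⌊(C₁+C₂)/2⌋
R: ⌊(67+61)/2⌋ = 64
G: ⌊(243+109)/2⌋ = 176
B: ⌊(6+35)/2⌋ = 20
= RGB(64, 176, 20)


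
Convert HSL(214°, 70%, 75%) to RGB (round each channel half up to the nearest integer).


H=214°, S=0.70, L=0.75
C = (1-|2L-1|)×S = (1-|0.50|)×0.70 = 0.35
H' = H/60 = 214/60 ≈ 3.5667; X = C×(1-|H' mod 2 - 1|) ≈ 0.1517
m = L - C/2 = 0.75 - 0.175 = 0.575
Sector ⌊H'⌋ = 3 → (R',G',B') = (0.0, ≈0.1517, 0.35)
RGB = ((R'+m)×255, (G'+m)×255, (B'+m)×255) = (146.625, 185.3, 235.875)
Round half up → RGB(147, 185, 236)


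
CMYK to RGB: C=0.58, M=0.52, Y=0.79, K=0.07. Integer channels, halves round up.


R = 255 × (1-C) × (1-K) = 255 × 0.42 × 0.93 = 99.603 → 100
G = 255 × (1-M) × (1-K) = 255 × 0.48 × 0.93 = 113.832 → 114
B = 255 × (1-Y) × (1-K) = 255 × 0.21 × 0.93 = 49.8015 → 50
= RGB(100, 114, 50)


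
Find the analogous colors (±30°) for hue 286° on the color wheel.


Base hue: 286°
Left analog: (286 - 30) mod 360 = 256°
Right analog: (286 + 30) mod 360 = 316°
Analogous hues = 256° and 316°


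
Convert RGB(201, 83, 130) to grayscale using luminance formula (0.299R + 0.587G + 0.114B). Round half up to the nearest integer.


Gray = 0.299×R + 0.587×G + 0.114×B
Gray = 0.299×201 + 0.587×83 + 0.114×130
Gray = 60.099 + 48.721 + 14.820
Gray = 123.640 → round half up → 124
Gray = 124


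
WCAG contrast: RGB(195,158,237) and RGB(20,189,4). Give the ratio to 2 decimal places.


Linearize each sRGB channel c=v/255: c/12.92 if c ≤ 0.04045 else ((c+0.055)/1.055)^2.4
L = 0.2126×R_lin + 0.7152×G_lin + 0.0722×B_lin
Color 1 (195,158,237):
  R=195: 195/255≈0.7647 > 0.04045 → ((0.7647+0.055)/1.055)^2.4 ≈ 0.54572
  G=158: 158/255≈0.6196 > 0.04045 → ((0.6196+0.055)/1.055)^2.4 ≈ 0.34191
  B=237: 237/255≈0.9294 > 0.04045 → ((0.9294+0.055)/1.055)^2.4 ≈ 0.84687
  L1 = 0.2126×0.54572 + 0.7152×0.34191 + 0.0722×0.84687 ≈ 0.42170
Color 2 (20,189,4):
  R=20: 20/255≈0.0784 > 0.04045 → ((0.0784+0.055)/1.055)^2.4 ≈ 0.00700
  G=189: 189/255≈0.7412 > 0.04045 → ((0.7412+0.055)/1.055)^2.4 ≈ 0.50888
  B=4: 4/255≈0.0157 ≤ 0.04045 → 0.0157/12.92 ≈ 0.00121
  L2 = 0.2126×0.00700 + 0.7152×0.50888 + 0.0722×0.00121 ≈ 0.36553
Lighter = 0.42170, Darker = 0.36553
Ratio = (L_lighter + 0.05) / (L_darker + 0.05)
Ratio = (0.42170 + 0.05) / (0.36553 + 0.05) = 0.47170 / 0.41553 ≈ 1.1352
Ratio ≈ 1.14:1


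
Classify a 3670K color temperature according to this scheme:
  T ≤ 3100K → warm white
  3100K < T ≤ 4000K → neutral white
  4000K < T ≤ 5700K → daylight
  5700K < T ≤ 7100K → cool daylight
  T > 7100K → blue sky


Temperature: 3670K
3100K < 3670K ≤ 4000K → neutral white
Classification: neutral white


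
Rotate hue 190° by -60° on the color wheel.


New hue = (H + rotation) mod 360
New hue = (190 -60) mod 360
= 130 mod 360
= 130°


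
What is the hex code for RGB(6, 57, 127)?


R = 6 → 06 (hex)
G = 57 → 39 (hex)
B = 127 → 7F (hex)
Hex = #06397F


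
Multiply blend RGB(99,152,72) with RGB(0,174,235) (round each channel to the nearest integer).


Multiply: C = A×B/255, rounded to nearest integer
R: 99×0/255 = 0/255 ≈ 0.000 → 0
G: 152×174/255 = 26448/255 ≈ 103.718 → 104
B: 72×235/255 = 16920/255 ≈ 66.353 → 66
= RGB(0, 104, 66)


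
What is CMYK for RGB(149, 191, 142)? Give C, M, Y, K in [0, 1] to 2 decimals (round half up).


R'=149/255≈0.5843, G'=191/255≈0.7490, B'=142/255≈0.5569
K = 1 - max(R',G',B') = 1 - 191/255 = 64/255 = 0.25098… → 0.25
(1-R'-K)/(1-K) simplifies to (max-R)/max with max = 191:
C = (191-149)/191 = 42/191 = 0.21989… → 0.22
M = (191-191)/191 = 0/191 = 0 → 0.00
Y = (191-142)/191 = 49/191 = 0.25654… → 0.26
= CMYK(0.22, 0.00, 0.26, 0.25)


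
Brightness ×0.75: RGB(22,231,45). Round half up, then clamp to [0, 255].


Multiply each channel by 0.75, round half up, clamp to [0, 255]
R: 22×0.75 = 16.5 → round → 17
G: 231×0.75 = 173.25 → round → 173
B: 45×0.75 = 33.75 → round → 34
= RGB(17, 173, 34)


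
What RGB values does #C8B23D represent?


C8 → 200 (R)
B2 → 178 (G)
3D → 61 (B)
= RGB(200, 178, 61)


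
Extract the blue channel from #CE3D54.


Color: #CE3D54
R = CE = 206
G = 3D = 61
B = 54 = 84
Blue = 84


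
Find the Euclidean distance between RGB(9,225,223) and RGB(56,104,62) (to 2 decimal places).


d = √[(R₁-R₂)² + (G₁-G₂)² + (B₁-B₂)²]
d = √[(9-56)² + (225-104)² + (223-62)²]
d = √[2209 + 14641 + 25921]
d = √42771
d ≈ 206.81


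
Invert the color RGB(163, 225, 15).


Invert: (255-R, 255-G, 255-B)
R: 255-163 = 92
G: 255-225 = 30
B: 255-15 = 240
= RGB(92, 30, 240)


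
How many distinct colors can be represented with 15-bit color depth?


Colors = 2^bits = 2^15
= 32,768 colors


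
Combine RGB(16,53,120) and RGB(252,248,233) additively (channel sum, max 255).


Additive: each channel = min(255, C₁+C₂)
R: 16+252 = 268 → 255
G: 53+248 = 301 → 255
B: 120+233 = 353 → 255
= RGB(255, 255, 255)


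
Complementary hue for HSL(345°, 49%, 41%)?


Complement = opposite side of color wheel = hue + 180°
H' = (345 + 180) mod 360 = 165°
S and L unchanged.
= HSL(165°, 49%, 41%)


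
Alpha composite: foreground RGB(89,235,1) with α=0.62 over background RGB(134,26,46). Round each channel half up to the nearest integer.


C = α×F + (1-α)×B, with 1-α = 0.38
R: 0.62×89 + 0.38×134 = 55.18 + 50.92 = 106.10 → 106
G: 0.62×235 + 0.38×26 = 145.70 + 9.88 = 155.58 → 156
B: 0.62×1 + 0.38×46 = 0.62 + 17.48 = 18.10 → 18
= RGB(106, 156, 18)


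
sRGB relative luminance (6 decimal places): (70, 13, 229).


Linearize each channel (sRGB transfer function): c = v/255; c_lin = c/12.92 if c ≤ 0.04045, else ((c+0.055)/1.055)^2.4
  R: 70/255 ≈ 0.274510 > 0.04045 → ((0.274510+0.055)/1.055)^2.4 ≈ 0.061246
  G: 13/255 ≈ 0.050980 > 0.04045 → ((0.050980+0.055)/1.055)^2.4 ≈ 0.004025
  B: 229/255 ≈ 0.898039 > 0.04045 → ((0.898039+0.055)/1.055)^2.4 ≈ 0.783538
R_lin = 0.061246, G_lin = 0.004025, B_lin = 0.783538
L = 0.2126×R + 0.7152×G + 0.0722×B
L = 0.2126×0.061246 + 0.7152×0.004025 + 0.0722×0.783538
L ≈ 0.072471


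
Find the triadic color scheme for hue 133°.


Triadic: equally spaced at 120° intervals
H1 = 133°
H2 = (133 + 120) mod 360 = 253°
H3 = (133 + 240) mod 360 = 13°
Triadic = 133°, 253°, 13°


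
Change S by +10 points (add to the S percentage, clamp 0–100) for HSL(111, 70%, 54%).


Original S = 70%
Adjustment = +10 percentage points
New S = 70 + (10) = 80
Clamp to [0, 100] → 80
= HSL(111°, 80%, 54%)


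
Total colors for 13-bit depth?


Colors = 2^bits = 2^13
= 8,192 colors


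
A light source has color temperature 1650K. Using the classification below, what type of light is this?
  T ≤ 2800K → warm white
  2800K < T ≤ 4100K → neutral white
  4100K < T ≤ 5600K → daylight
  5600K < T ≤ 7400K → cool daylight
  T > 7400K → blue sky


Temperature: 1650K
1650K ≤ 2800K → warm white
Classification: warm white


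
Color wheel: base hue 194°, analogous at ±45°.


Base hue: 194°
Left analog: (194 - 45) mod 360 = 149°
Right analog: (194 + 45) mod 360 = 239°
Analogous hues = 149° and 239°


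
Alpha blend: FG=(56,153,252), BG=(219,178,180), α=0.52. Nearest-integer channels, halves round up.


C = α×F + (1-α)×B, with 1-α = 0.48
R: 0.52×56 + 0.48×219 = 29.12 + 105.12 = 134.24 → 134
G: 0.52×153 + 0.48×178 = 79.56 + 85.44 = 165.00 → 165
B: 0.52×252 + 0.48×180 = 131.04 + 86.40 = 217.44 → 217
= RGB(134, 165, 217)


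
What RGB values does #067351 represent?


06 → 6 (R)
73 → 115 (G)
51 → 81 (B)
= RGB(6, 115, 81)


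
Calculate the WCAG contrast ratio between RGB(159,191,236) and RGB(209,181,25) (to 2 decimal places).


Linearize each sRGB channel c=v/255: c/12.92 if c ≤ 0.04045 else ((c+0.055)/1.055)^2.4
L = 0.2126×R_lin + 0.7152×G_lin + 0.0722×B_lin
Color 1 (159,191,236):
  R=159: 159/255≈0.6235 > 0.04045 → ((0.6235+0.055)/1.055)^2.4 ≈ 0.34670
  G=191: 191/255≈0.7490 > 0.04045 → ((0.7490+0.055)/1.055)^2.4 ≈ 0.52100
  B=236: 236/255≈0.9255 > 0.04045 → ((0.9255+0.055)/1.055)^2.4 ≈ 0.83880
  L1 = 0.2126×0.34670 + 0.7152×0.52100 + 0.0722×0.83880 ≈ 0.50689
Color 2 (209,181,25):
  R=209: 209/255≈0.8196 > 0.04045 → ((0.8196+0.055)/1.055)^2.4 ≈ 0.63760
  G=181: 181/255≈0.7098 > 0.04045 → ((0.7098+0.055)/1.055)^2.4 ≈ 0.46208
  B=25: 25/255≈0.0980 > 0.04045 → ((0.0980+0.055)/1.055)^2.4 ≈ 0.00972
  L2 = 0.2126×0.63760 + 0.7152×0.46208 + 0.0722×0.00972 ≈ 0.46673
Lighter = 0.50689, Darker = 0.46673
Ratio = (L_lighter + 0.05) / (L_darker + 0.05)
Ratio = (0.50689 + 0.05) / (0.46673 + 0.05) = 0.55689 / 0.51673 ≈ 1.0777
Ratio ≈ 1.08:1


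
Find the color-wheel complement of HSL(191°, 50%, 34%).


Complement = opposite side of color wheel = hue + 180°
H' = (191 + 180) mod 360 = 11°
S and L unchanged.
= HSL(11°, 50%, 34%)


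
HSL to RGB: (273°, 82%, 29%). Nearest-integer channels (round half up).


H=273°, S=0.82, L=0.29
C = (1-|2L-1|)×S = (1-|-0.42|)×0.82 = 0.4756
H' = H/60 = 273/60 ≈ 4.5500; X = C×(1-|H' mod 2 - 1|) = 0.26158
m = L - C/2 = 0.29 - 0.2378 = 0.0522
Sector ⌊H'⌋ = 4 → (R',G',B') = (0.26158, 0.0, 0.4756)
RGB = ((R'+m)×255, (G'+m)×255, (B'+m)×255) = (80.0139, 13.311, 134.589)
Round half up → RGB(80, 13, 135)


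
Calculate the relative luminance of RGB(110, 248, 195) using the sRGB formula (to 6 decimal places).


Linearize each channel (sRGB transfer function): c = v/255; c_lin = c/12.92 if c ≤ 0.04045, else ((c+0.055)/1.055)^2.4
  R: 110/255 ≈ 0.431373 > 0.04045 → ((0.431373+0.055)/1.055)^2.4 ≈ 0.155926
  G: 248/255 ≈ 0.972549 > 0.04045 → ((0.972549+0.055)/1.055)^2.4 ≈ 0.938686
  B: 195/255 ≈ 0.764706 > 0.04045 → ((0.764706+0.055)/1.055)^2.4 ≈ 0.545724
R_lin = 0.155926, G_lin = 0.938686, B_lin = 0.545724
L = 0.2126×R + 0.7152×G + 0.0722×B
L = 0.2126×0.155926 + 0.7152×0.938686 + 0.0722×0.545724
L ≈ 0.743899


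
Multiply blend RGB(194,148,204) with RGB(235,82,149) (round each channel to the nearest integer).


Multiply: C = A×B/255, rounded to nearest integer
R: 194×235/255 = 45590/255 ≈ 178.784 → 179
G: 148×82/255 = 12136/255 ≈ 47.592 → 48
B: 204×149/255 = 30396/255 ≈ 119.200 → 119
= RGB(179, 48, 119)


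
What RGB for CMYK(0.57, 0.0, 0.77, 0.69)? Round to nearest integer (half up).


R = 255 × (1-C) × (1-K) = 255 × 0.43 × 0.31 = 33.9915 → 34
G = 255 × (1-M) × (1-K) = 255 × 1.00 × 0.31 = 79.05 → 79
B = 255 × (1-Y) × (1-K) = 255 × 0.23 × 0.31 = 18.1815 → 18
= RGB(34, 79, 18)


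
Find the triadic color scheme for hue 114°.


Triadic: equally spaced at 120° intervals
H1 = 114°
H2 = (114 + 120) mod 360 = 234°
H3 = (114 + 240) mod 360 = 354°
Triadic = 114°, 234°, 354°


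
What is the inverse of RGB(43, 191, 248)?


Invert: (255-R, 255-G, 255-B)
R: 255-43 = 212
G: 255-191 = 64
B: 255-248 = 7
= RGB(212, 64, 7)


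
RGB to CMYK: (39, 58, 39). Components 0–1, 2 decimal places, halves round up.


R'=39/255≈0.1529, G'=58/255≈0.2275, B'=39/255≈0.1529
K = 1 - max(R',G',B') = 1 - 58/255 = 197/255 = 0.77254… → 0.77
(1-R'-K)/(1-K) simplifies to (max-R)/max with max = 58:
C = (58-39)/58 = 19/58 = 0.32758… → 0.33
M = (58-58)/58 = 0/58 = 0 → 0.00
Y = (58-39)/58 = 19/58 = 0.32758… → 0.33
= CMYK(0.33, 0.00, 0.33, 0.77)


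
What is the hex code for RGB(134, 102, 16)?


R = 134 → 86 (hex)
G = 102 → 66 (hex)
B = 16 → 10 (hex)
Hex = #866610


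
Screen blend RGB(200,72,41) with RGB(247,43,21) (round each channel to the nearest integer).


Screen: C = 255 - (255-A)×(255-B)/255, rounded to nearest integer
R: 255 - (255-200)×(255-247)/255 = 255 - 440/255 ≈ 255 - 1.725 = 253.275 → 253
G: 255 - (255-72)×(255-43)/255 = 255 - 38796/255 ≈ 255 - 152.141 = 102.859 → 103
B: 255 - (255-41)×(255-21)/255 = 255 - 50076/255 ≈ 255 - 196.376 = 58.624 → 59
= RGB(253, 103, 59)


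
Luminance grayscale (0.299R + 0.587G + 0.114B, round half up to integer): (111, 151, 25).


Gray = 0.299×R + 0.587×G + 0.114×B
Gray = 0.299×111 + 0.587×151 + 0.114×25
Gray = 33.189 + 88.637 + 2.850
Gray = 124.676 → round half up → 125
Gray = 125


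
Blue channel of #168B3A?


Color: #168B3A
R = 16 = 22
G = 8B = 139
B = 3A = 58
Blue = 58


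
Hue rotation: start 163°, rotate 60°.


New hue = (H + rotation) mod 360
New hue = (163 + 60) mod 360
= 223 mod 360
= 223°


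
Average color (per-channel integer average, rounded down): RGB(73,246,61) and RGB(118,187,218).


Midpoint: each channel = ⌊(C₁+C₂)/2⌋
R: ⌊(73+118)/2⌋ = 95
G: ⌊(246+187)/2⌋ = 216
B: ⌊(61+218)/2⌋ = 139
= RGB(95, 216, 139)


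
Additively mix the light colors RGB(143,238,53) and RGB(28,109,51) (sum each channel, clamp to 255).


Additive: each channel = min(255, C₁+C₂)
R: 143+28 = 171 → 171
G: 238+109 = 347 → 255
B: 53+51 = 104 → 104
= RGB(171, 255, 104)


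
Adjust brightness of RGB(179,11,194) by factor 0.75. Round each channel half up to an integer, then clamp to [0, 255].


Multiply each channel by 0.75, round half up, clamp to [0, 255]
R: 179×0.75 = 134.25 → round → 134
G: 11×0.75 = 8.25 → round → 8
B: 194×0.75 = 145.5 → round → 146
= RGB(134, 8, 146)


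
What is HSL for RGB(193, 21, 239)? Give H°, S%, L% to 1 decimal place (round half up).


Normalize: R'=193/255≈0.7569, G'=21/255≈0.0824, B'=239/255≈0.9373
Max=239/255, Min=21/255, Δ=Max-Min=218/255
L = (Max+Min)/2 = (239+21)/510 = 260/510 = 0.50980… → L = 51.0%
L > 0.5 → S = Δ/(2-Max-Min) = 218/(510-239-21) = 218/250 = 0.872 → S = 87.2%
(the 1/255 factors cancel in S and H, so raw channel differences can be used)
Max is B' → H = 60 × ((R-G)/Δ + 4) = 60 × ((193-21)/218 + 4)
  172/218 + 4 = 0.7889… + 4 = 4.7889…
  H = 60 × 4.7889… = 287.339…° → H = 287.3°
= HSL(287.3°, 87.2%, 51.0%)


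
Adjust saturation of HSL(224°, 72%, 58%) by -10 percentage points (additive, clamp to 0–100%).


Original S = 72%
Adjustment = -10 percentage points
New S = 72 + (-10) = 62
Clamp to [0, 100] → 62
= HSL(224°, 62%, 58%)


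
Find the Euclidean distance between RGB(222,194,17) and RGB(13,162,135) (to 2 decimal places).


d = √[(R₁-R₂)² + (G₁-G₂)² + (B₁-B₂)²]
d = √[(222-13)² + (194-162)² + (17-135)²]
d = √[43681 + 1024 + 13924]
d = √58629
d ≈ 242.13


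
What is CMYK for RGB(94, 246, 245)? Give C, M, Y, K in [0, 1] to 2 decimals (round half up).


R'=94/255≈0.3686, G'=246/255≈0.9647, B'=245/255≈0.9608
K = 1 - max(R',G',B') = 1 - 246/255 = 9/255 = 0.03529… → 0.04
(1-R'-K)/(1-K) simplifies to (max-R)/max with max = 246:
C = (246-94)/246 = 152/246 = 0.61788… → 0.62
M = (246-246)/246 = 0/246 = 0 → 0.00
Y = (246-245)/246 = 1/246 = 0.00406… → 0.00
= CMYK(0.62, 0.00, 0.00, 0.04)


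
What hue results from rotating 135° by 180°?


New hue = (H + rotation) mod 360
New hue = (135 + 180) mod 360
= 315 mod 360
= 315°


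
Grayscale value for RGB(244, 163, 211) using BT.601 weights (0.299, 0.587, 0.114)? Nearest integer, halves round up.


Gray = 0.299×R + 0.587×G + 0.114×B
Gray = 0.299×244 + 0.587×163 + 0.114×211
Gray = 72.956 + 95.681 + 24.054
Gray = 192.691 → round half up → 193
Gray = 193


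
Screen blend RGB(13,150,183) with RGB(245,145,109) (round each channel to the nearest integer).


Screen: C = 255 - (255-A)×(255-B)/255, rounded to nearest integer
R: 255 - (255-13)×(255-245)/255 = 255 - 2420/255 ≈ 255 - 9.490 = 245.510 → 246
G: 255 - (255-150)×(255-145)/255 = 255 - 11550/255 ≈ 255 - 45.294 = 209.706 → 210
B: 255 - (255-183)×(255-109)/255 = 255 - 10512/255 ≈ 255 - 41.224 = 213.776 → 214
= RGB(246, 210, 214)


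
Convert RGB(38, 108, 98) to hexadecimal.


R = 38 → 26 (hex)
G = 108 → 6C (hex)
B = 98 → 62 (hex)
Hex = #266C62


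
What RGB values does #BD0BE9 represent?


BD → 189 (R)
0B → 11 (G)
E9 → 233 (B)
= RGB(189, 11, 233)


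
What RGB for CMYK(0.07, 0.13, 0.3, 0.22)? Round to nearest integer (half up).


R = 255 × (1-C) × (1-K) = 255 × 0.93 × 0.78 = 184.977 → 185
G = 255 × (1-M) × (1-K) = 255 × 0.87 × 0.78 = 173.043 → 173
B = 255 × (1-Y) × (1-K) = 255 × 0.70 × 0.78 = 139.23 → 139
= RGB(185, 173, 139)


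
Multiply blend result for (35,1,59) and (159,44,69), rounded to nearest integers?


Multiply: C = A×B/255, rounded to nearest integer
R: 35×159/255 = 5565/255 ≈ 21.824 → 22
G: 1×44/255 = 44/255 ≈ 0.173 → 0
B: 59×69/255 = 4071/255 ≈ 15.965 → 16
= RGB(22, 0, 16)


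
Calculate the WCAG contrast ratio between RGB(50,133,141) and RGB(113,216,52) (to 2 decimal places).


Linearize each sRGB channel c=v/255: c/12.92 if c ≤ 0.04045 else ((c+0.055)/1.055)^2.4
L = 0.2126×R_lin + 0.7152×G_lin + 0.0722×B_lin
Color 1 (50,133,141):
  R=50: 50/255≈0.1961 > 0.04045 → ((0.1961+0.055)/1.055)^2.4 ≈ 0.03190
  G=133: 133/255≈0.5216 > 0.04045 → ((0.5216+0.055)/1.055)^2.4 ≈ 0.23455
  B=141: 141/255≈0.5529 > 0.04045 → ((0.5529+0.055)/1.055)^2.4 ≈ 0.26636
  L1 = 0.2126×0.03190 + 0.7152×0.23455 + 0.0722×0.26636 ≈ 0.19376
Color 2 (113,216,52):
  R=113: 113/255≈0.4431 > 0.04045 → ((0.4431+0.055)/1.055)^2.4 ≈ 0.16513
  G=216: 216/255≈0.8471 > 0.04045 → ((0.8471+0.055)/1.055)^2.4 ≈ 0.68669
  B=52: 52/255≈0.2039 > 0.04045 → ((0.2039+0.055)/1.055)^2.4 ≈ 0.03434
  L2 = 0.2126×0.16513 + 0.7152×0.68669 + 0.0722×0.03434 ≈ 0.52870
Lighter = 0.52870, Darker = 0.19376
Ratio = (L_lighter + 0.05) / (L_darker + 0.05)
Ratio = (0.52870 + 0.05) / (0.19376 + 0.05) = 0.57870 / 0.24376 ≈ 2.3740
Ratio ≈ 2.37:1


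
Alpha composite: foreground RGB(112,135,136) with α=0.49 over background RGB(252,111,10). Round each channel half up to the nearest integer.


C = α×F + (1-α)×B, with 1-α = 0.51
R: 0.49×112 + 0.51×252 = 54.88 + 128.52 = 183.40 → 183
G: 0.49×135 + 0.51×111 = 66.15 + 56.61 = 122.76 → 123
B: 0.49×136 + 0.51×10 = 66.64 + 5.10 = 71.74 → 72
= RGB(183, 123, 72)


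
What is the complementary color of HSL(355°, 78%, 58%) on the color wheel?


Complement = opposite side of color wheel = hue + 180°
H' = (355 + 180) mod 360 = 175°
S and L unchanged.
= HSL(175°, 78%, 58%)


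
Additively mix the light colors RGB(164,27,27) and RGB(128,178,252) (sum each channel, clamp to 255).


Additive: each channel = min(255, C₁+C₂)
R: 164+128 = 292 → 255
G: 27+178 = 205 → 205
B: 27+252 = 279 → 255
= RGB(255, 205, 255)


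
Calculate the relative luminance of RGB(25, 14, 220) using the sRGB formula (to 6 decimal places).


Linearize each channel (sRGB transfer function): c = v/255; c_lin = c/12.92 if c ≤ 0.04045, else ((c+0.055)/1.055)^2.4
  R: 25/255 ≈ 0.098039 > 0.04045 → ((0.098039+0.055)/1.055)^2.4 ≈ 0.009721
  G: 14/255 ≈ 0.054902 > 0.04045 → ((0.054902+0.055)/1.055)^2.4 ≈ 0.004391
  B: 220/255 ≈ 0.862745 > 0.04045 → ((0.862745+0.055)/1.055)^2.4 ≈ 0.715694
R_lin = 0.009721, G_lin = 0.004391, B_lin = 0.715694
L = 0.2126×R + 0.7152×G + 0.0722×B
L = 0.2126×0.009721 + 0.7152×0.004391 + 0.0722×0.715694
L ≈ 0.056881


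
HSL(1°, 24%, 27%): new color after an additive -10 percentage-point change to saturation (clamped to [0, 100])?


Original S = 24%
Adjustment = -10 percentage points
New S = 24 + (-10) = 14
Clamp to [0, 100] → 14
= HSL(1°, 14%, 27%)


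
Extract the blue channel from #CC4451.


Color: #CC4451
R = CC = 204
G = 44 = 68
B = 51 = 81
Blue = 81


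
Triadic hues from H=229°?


Triadic: equally spaced at 120° intervals
H1 = 229°
H2 = (229 + 120) mod 360 = 349°
H3 = (229 + 240) mod 360 = 109°
Triadic = 229°, 349°, 109°


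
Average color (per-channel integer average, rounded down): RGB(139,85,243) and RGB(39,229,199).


Midpoint: each channel = ⌊(C₁+C₂)/2⌋
R: ⌊(139+39)/2⌋ = 89
G: ⌊(85+229)/2⌋ = 157
B: ⌊(243+199)/2⌋ = 221
= RGB(89, 157, 221)


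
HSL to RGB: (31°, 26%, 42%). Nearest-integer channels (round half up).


H=31°, S=0.26, L=0.42
C = (1-|2L-1|)×S = (1-|-0.16|)×0.26 = 0.2184
H' = H/60 = 31/60 ≈ 0.5167; X = C×(1-|H' mod 2 - 1|) = 0.11284
m = L - C/2 = 0.42 - 0.1092 = 0.3108
Sector ⌊H'⌋ = 0 → (R',G',B') = (0.2184, 0.11284, 0.0)
RGB = ((R'+m)×255, (G'+m)×255, (B'+m)×255) = (134.946, 108.0282, 79.254)
Round half up → RGB(135, 108, 79)


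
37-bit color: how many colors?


Colors = 2^bits = 2^37
= 137,438,953,472 colors


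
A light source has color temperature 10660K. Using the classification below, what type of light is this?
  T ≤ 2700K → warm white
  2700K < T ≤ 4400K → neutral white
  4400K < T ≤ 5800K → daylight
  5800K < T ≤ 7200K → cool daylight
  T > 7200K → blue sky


Temperature: 10660K
10660K > 7200K → blue sky
Classification: blue sky


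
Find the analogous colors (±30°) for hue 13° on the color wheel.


Base hue: 13°
Left analog: (13 - 30) mod 360 = 343°
Right analog: (13 + 30) mod 360 = 43°
Analogous hues = 343° and 43°


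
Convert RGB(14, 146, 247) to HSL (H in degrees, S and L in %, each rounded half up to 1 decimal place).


Normalize: R'=14/255≈0.0549, G'=146/255≈0.5725, B'=247/255≈0.9686
Max=247/255, Min=14/255, Δ=Max-Min=233/255
L = (Max+Min)/2 = (247+14)/510 = 261/510 = 0.51176… → L = 51.2%
L > 0.5 → S = Δ/(2-Max-Min) = 233/(510-247-14) = 233/249 = 0.93574… → S = 93.6%
(the 1/255 factors cancel in S and H, so raw channel differences can be used)
Max is B' → H = 60 × ((R-G)/Δ + 4) = 60 × ((14-146)/233 + 4)
  -132/233 + 4 = -0.5665… + 4 = 3.4334…
  H = 60 × 3.4334… = 206.008…° → H = 206.0°
= HSL(206.0°, 93.6%, 51.2%)


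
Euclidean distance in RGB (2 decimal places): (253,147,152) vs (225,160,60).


d = √[(R₁-R₂)² + (G₁-G₂)² + (B₁-B₂)²]
d = √[(253-225)² + (147-160)² + (152-60)²]
d = √[784 + 169 + 8464]
d = √9417
d ≈ 97.04


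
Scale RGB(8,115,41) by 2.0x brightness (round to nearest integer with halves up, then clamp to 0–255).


Multiply each channel by 2.0, round half up, clamp to [0, 255]
R: 8×2.0 = 16
G: 115×2.0 = 230
B: 41×2.0 = 82
= RGB(16, 230, 82)


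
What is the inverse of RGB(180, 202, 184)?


Invert: (255-R, 255-G, 255-B)
R: 255-180 = 75
G: 255-202 = 53
B: 255-184 = 71
= RGB(75, 53, 71)


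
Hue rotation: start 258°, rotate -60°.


New hue = (H + rotation) mod 360
New hue = (258 -60) mod 360
= 198 mod 360
= 198°


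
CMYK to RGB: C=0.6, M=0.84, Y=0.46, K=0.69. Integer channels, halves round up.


R = 255 × (1-C) × (1-K) = 255 × 0.40 × 0.31 = 31.62 → 32
G = 255 × (1-M) × (1-K) = 255 × 0.16 × 0.31 = 12.648 → 13
B = 255 × (1-Y) × (1-K) = 255 × 0.54 × 0.31 = 42.687 → 43
= RGB(32, 13, 43)


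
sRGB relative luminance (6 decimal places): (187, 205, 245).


Linearize each channel (sRGB transfer function): c = v/255; c_lin = c/12.92 if c ≤ 0.04045, else ((c+0.055)/1.055)^2.4
  R: 187/255 ≈ 0.733333 > 0.04045 → ((0.733333+0.055)/1.055)^2.4 ≈ 0.496933
  G: 205/255 ≈ 0.803922 > 0.04045 → ((0.803922+0.055)/1.055)^2.4 ≈ 0.610496
  B: 245/255 ≈ 0.960784 > 0.04045 → ((0.960784+0.055)/1.055)^2.4 ≈ 0.913099
R_lin = 0.496933, G_lin = 0.610496, B_lin = 0.913099
L = 0.2126×R + 0.7152×G + 0.0722×B
L = 0.2126×0.496933 + 0.7152×0.610496 + 0.0722×0.913099
L ≈ 0.608200


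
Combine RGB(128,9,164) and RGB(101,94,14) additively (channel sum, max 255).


Additive: each channel = min(255, C₁+C₂)
R: 128+101 = 229 → 229
G: 9+94 = 103 → 103
B: 164+14 = 178 → 178
= RGB(229, 103, 178)


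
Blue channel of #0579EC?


Color: #0579EC
R = 05 = 5
G = 79 = 121
B = EC = 236
Blue = 236


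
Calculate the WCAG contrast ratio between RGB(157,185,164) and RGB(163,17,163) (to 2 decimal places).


Linearize each sRGB channel c=v/255: c/12.92 if c ≤ 0.04045 else ((c+0.055)/1.055)^2.4
L = 0.2126×R_lin + 0.7152×G_lin + 0.0722×B_lin
Color 1 (157,185,164):
  R=157: 157/255≈0.6157 > 0.04045 → ((0.6157+0.055)/1.055)^2.4 ≈ 0.33716
  G=185: 185/255≈0.7255 > 0.04045 → ((0.7255+0.055)/1.055)^2.4 ≈ 0.48515
  B=164: 164/255≈0.6431 > 0.04045 → ((0.6431+0.055)/1.055)^2.4 ≈ 0.37124
  L1 = 0.2126×0.33716 + 0.7152×0.48515 + 0.0722×0.37124 ≈ 0.44546
Color 2 (163,17,163):
  R=163: 163/255≈0.6392 > 0.04045 → ((0.6392+0.055)/1.055)^2.4 ≈ 0.36625
  G=17: 17/255≈0.0667 > 0.04045 → ((0.0667+0.055)/1.055)^2.4 ≈ 0.00561
  B=163: 163/255≈0.6392 > 0.04045 → ((0.6392+0.055)/1.055)^2.4 ≈ 0.36625
  L2 = 0.2126×0.36625 + 0.7152×0.00561 + 0.0722×0.36625 ≈ 0.10832
Lighter = 0.44546, Darker = 0.10832
Ratio = (L_lighter + 0.05) / (L_darker + 0.05)
Ratio = (0.44546 + 0.05) / (0.10832 + 0.05) = 0.49546 / 0.15832 ≈ 3.1296
Ratio ≈ 3.13:1


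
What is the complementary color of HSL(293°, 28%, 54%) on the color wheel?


Complement = opposite side of color wheel = hue + 180°
H' = (293 + 180) mod 360 = 113°
S and L unchanged.
= HSL(113°, 28%, 54%)


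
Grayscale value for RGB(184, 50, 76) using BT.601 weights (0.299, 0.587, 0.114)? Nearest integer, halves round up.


Gray = 0.299×R + 0.587×G + 0.114×B
Gray = 0.299×184 + 0.587×50 + 0.114×76
Gray = 55.016 + 29.350 + 8.664
Gray = 93.030 → round half up → 93
Gray = 93


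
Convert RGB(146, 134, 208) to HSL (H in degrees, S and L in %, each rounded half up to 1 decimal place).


Normalize: R'=146/255≈0.5725, G'=134/255≈0.5255, B'=208/255≈0.8157
Max=208/255, Min=134/255, Δ=Max-Min=74/255
L = (Max+Min)/2 = (208+134)/510 = 342/510 = 0.67058… → L = 67.1%
L > 0.5 → S = Δ/(2-Max-Min) = 74/(510-208-134) = 74/168 = 0.44047… → S = 44.0%
(the 1/255 factors cancel in S and H, so raw channel differences can be used)
Max is B' → H = 60 × ((R-G)/Δ + 4) = 60 × ((146-134)/74 + 4)
  12/74 + 4 = 0.1621… + 4 = 4.1621…
  H = 60 × 4.1621… = 249.729…° → H = 249.7°
= HSL(249.7°, 44.0%, 67.1%)


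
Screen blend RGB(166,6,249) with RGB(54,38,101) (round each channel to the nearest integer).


Screen: C = 255 - (255-A)×(255-B)/255, rounded to nearest integer
R: 255 - (255-166)×(255-54)/255 = 255 - 17889/255 ≈ 255 - 70.153 = 184.847 → 185
G: 255 - (255-6)×(255-38)/255 = 255 - 54033/255 ≈ 255 - 211.894 = 43.106 → 43
B: 255 - (255-249)×(255-101)/255 = 255 - 924/255 ≈ 255 - 3.624 = 251.376 → 251
= RGB(185, 43, 251)


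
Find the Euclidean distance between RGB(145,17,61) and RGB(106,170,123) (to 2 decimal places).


d = √[(R₁-R₂)² + (G₁-G₂)² + (B₁-B₂)²]
d = √[(145-106)² + (17-170)² + (61-123)²]
d = √[1521 + 23409 + 3844]
d = √28774
d ≈ 169.63


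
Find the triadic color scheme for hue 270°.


Triadic: equally spaced at 120° intervals
H1 = 270°
H2 = (270 + 120) mod 360 = 30°
H3 = (270 + 240) mod 360 = 150°
Triadic = 270°, 30°, 150°


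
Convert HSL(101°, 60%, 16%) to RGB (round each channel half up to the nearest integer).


H=101°, S=0.60, L=0.16
C = (1-|2L-1|)×S = (1-|-0.68|)×0.60 = 0.192
H' = H/60 = 101/60 ≈ 1.6833; X = C×(1-|H' mod 2 - 1|) = 0.0608
m = L - C/2 = 0.16 - 0.096 = 0.064
Sector ⌊H'⌋ = 1 → (R',G',B') = (0.0608, 0.192, 0.0)
RGB = ((R'+m)×255, (G'+m)×255, (B'+m)×255) = (31.824, 65.28, 16.32)
Round half up → RGB(32, 65, 16)
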